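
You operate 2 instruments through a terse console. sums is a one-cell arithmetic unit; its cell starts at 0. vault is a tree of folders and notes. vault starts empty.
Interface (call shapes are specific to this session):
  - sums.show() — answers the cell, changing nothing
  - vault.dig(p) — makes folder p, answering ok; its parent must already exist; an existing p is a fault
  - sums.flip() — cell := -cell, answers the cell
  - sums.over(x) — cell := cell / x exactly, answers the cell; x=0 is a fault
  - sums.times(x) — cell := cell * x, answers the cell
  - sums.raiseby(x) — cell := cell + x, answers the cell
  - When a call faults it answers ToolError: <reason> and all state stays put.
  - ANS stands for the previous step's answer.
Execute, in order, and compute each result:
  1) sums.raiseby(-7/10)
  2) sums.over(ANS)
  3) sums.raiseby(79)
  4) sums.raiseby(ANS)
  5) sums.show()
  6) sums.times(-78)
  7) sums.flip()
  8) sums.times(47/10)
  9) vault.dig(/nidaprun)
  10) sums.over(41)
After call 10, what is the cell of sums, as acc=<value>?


Step: sums.raiseby[x: -7/10]
Result: -7/10
Step: sums.over[x: ANS]
Result: 1
Step: sums.raiseby[x: 79]
Result: 80
Step: sums.raiseby[x: ANS]
Result: 160
Step: sums.show[]
Result: 160
Step: sums.times[x: -78]
Result: -12480
Step: sums.flip[]
Result: 12480
Step: sums.times[x: 47/10]
Result: 58656
Step: vault.dig[p: /nidaprun]
Result: ok
Step: sums.over[x: 41]
Result: 58656/41

Answer: acc=58656/41


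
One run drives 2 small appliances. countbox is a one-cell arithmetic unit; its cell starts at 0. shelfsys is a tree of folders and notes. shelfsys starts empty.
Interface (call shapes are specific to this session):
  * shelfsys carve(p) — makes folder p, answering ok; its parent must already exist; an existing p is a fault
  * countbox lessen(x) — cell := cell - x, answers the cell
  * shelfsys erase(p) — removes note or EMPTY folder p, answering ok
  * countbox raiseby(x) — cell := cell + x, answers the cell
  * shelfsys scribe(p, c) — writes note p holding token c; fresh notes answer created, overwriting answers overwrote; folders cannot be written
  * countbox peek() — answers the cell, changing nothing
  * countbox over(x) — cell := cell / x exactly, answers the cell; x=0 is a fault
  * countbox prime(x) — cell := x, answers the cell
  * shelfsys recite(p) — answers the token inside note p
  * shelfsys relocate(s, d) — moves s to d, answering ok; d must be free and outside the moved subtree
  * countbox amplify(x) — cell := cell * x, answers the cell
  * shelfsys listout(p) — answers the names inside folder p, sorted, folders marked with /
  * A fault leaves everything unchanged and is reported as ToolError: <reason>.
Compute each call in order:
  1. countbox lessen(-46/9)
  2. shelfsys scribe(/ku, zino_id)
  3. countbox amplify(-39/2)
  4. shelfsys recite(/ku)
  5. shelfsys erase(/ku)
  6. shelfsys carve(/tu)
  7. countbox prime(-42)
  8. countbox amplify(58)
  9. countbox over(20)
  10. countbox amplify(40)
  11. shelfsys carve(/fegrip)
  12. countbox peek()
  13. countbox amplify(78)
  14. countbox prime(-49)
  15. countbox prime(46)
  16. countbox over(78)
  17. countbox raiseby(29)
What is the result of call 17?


>> countbox lessen(-46/9)
<< 46/9
>> shelfsys scribe(/ku, zino_id)
<< created
>> countbox amplify(-39/2)
<< -299/3
>> shelfsys recite(/ku)
<< zino_id
>> shelfsys erase(/ku)
<< ok
>> shelfsys carve(/tu)
<< ok
>> countbox prime(-42)
<< -42
>> countbox amplify(58)
<< -2436
>> countbox over(20)
<< -609/5
>> countbox amplify(40)
<< -4872
>> shelfsys carve(/fegrip)
<< ok
>> countbox peek()
<< -4872
>> countbox amplify(78)
<< -380016
>> countbox prime(-49)
<< -49
>> countbox prime(46)
<< 46
>> countbox over(78)
<< 23/39
>> countbox raiseby(29)
<< 1154/39

Answer: 1154/39


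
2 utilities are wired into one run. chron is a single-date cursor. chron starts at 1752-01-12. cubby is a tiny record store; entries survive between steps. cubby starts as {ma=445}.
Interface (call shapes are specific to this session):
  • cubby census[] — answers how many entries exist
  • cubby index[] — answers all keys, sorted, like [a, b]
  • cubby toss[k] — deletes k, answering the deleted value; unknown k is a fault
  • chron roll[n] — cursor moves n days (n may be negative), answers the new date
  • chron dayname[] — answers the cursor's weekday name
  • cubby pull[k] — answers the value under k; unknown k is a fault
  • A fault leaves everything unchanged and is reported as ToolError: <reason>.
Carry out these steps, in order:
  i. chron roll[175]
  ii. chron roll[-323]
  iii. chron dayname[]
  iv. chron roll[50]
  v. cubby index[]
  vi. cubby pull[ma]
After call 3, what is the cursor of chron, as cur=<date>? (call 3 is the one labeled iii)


[in] chron roll n=175
[out] 1752-07-05
[in] chron roll n=-323
[out] 1751-08-17
[in] chron dayname
[out] Tuesday
[in] chron roll n=50
[out] 1751-10-06
[in] cubby index
[out] [ma]
[in] cubby pull k=ma
[out] 445

Answer: cur=1751-08-17


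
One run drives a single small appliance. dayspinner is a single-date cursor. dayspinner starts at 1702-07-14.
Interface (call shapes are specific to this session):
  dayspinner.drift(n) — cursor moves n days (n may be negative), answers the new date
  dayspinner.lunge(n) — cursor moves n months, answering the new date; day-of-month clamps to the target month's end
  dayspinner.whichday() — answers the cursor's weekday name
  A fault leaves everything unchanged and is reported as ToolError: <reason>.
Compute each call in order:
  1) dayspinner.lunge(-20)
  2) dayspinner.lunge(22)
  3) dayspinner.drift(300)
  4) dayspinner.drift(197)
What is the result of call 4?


Step: dayspinner.lunge[n='-20']
Result: 1700-11-14
Step: dayspinner.lunge[n='22']
Result: 1702-09-14
Step: dayspinner.drift[n='300']
Result: 1703-07-11
Step: dayspinner.drift[n='197']
Result: 1704-01-24

Answer: 1704-01-24


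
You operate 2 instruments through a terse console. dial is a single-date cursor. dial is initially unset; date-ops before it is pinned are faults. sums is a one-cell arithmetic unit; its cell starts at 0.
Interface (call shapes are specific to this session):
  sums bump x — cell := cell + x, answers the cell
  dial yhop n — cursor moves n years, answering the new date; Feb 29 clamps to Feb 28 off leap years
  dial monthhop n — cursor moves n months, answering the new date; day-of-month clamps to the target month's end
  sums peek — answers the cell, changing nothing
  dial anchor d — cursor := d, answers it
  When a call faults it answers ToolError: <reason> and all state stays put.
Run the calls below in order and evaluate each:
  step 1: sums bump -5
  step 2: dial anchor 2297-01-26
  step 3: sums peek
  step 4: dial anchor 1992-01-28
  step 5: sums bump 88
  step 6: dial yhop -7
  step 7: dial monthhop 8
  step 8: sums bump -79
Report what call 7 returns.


Answer: 1985-09-28

Derivation:
CALL sums bump[x=-5]
RET  -5
CALL dial anchor[d=2297-01-26]
RET  2297-01-26
CALL sums peek[]
RET  -5
CALL dial anchor[d=1992-01-28]
RET  1992-01-28
CALL sums bump[x=88]
RET  83
CALL dial yhop[n=-7]
RET  1985-01-28
CALL dial monthhop[n=8]
RET  1985-09-28
CALL sums bump[x=-79]
RET  4


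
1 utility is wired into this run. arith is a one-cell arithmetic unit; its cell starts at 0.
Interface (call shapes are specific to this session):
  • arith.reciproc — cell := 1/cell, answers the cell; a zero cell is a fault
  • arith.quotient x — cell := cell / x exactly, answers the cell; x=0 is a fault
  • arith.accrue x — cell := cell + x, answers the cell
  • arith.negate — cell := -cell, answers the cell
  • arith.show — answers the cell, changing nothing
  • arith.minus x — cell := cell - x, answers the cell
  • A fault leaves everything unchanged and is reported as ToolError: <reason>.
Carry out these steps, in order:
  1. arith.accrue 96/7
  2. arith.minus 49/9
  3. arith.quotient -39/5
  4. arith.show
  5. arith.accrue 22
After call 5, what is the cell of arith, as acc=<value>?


// 1. arith.accrue(96/7) ~> 96/7
// 2. arith.minus(49/9) ~> 521/63
// 3. arith.quotient(-39/5) ~> -2605/2457
// 4. arith.show() ~> -2605/2457
// 5. arith.accrue(22) ~> 51449/2457

Answer: acc=51449/2457


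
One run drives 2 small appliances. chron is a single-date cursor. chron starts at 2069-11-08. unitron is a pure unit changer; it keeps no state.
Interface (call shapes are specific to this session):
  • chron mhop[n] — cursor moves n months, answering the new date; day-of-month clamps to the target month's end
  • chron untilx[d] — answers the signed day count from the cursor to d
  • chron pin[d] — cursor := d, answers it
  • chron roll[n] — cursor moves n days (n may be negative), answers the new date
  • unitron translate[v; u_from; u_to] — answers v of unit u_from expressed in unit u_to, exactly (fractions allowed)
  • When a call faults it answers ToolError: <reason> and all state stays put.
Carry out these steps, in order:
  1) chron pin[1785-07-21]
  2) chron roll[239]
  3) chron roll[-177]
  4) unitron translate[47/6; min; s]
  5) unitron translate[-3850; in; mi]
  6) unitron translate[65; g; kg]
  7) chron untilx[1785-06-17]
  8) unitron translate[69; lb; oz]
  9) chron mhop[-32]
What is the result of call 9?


Answer: 1783-01-21

Derivation:
-- 1. chron pin(d: 1785-07-21) ~> 1785-07-21
-- 2. chron roll(n: 239) ~> 1786-03-17
-- 3. chron roll(n: -177) ~> 1785-09-21
-- 4. unitron translate(v: 47/6, u_from: min, u_to: s) ~> 470
-- 5. unitron translate(v: -3850, u_from: in, u_to: mi) ~> -35/576
-- 6. unitron translate(v: 65, u_from: g, u_to: kg) ~> 13/200
-- 7. chron untilx(d: 1785-06-17) ~> -96
-- 8. unitron translate(v: 69, u_from: lb, u_to: oz) ~> 1104
-- 9. chron mhop(n: -32) ~> 1783-01-21


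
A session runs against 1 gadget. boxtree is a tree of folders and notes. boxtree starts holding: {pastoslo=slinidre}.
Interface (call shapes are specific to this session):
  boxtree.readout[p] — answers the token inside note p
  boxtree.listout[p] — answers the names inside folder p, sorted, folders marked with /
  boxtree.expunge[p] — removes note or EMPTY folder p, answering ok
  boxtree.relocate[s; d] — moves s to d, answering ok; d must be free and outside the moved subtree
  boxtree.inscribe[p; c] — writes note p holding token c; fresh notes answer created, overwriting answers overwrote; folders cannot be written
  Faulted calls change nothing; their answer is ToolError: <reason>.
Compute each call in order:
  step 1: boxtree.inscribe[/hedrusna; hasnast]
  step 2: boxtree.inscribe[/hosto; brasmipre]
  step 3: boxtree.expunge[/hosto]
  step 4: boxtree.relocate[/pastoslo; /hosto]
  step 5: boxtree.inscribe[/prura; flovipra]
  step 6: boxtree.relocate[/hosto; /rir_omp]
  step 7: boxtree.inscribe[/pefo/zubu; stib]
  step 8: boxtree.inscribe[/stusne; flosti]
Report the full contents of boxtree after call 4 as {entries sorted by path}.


Answer: {hedrusna=hasnast, hosto=slinidre}

Derivation:
==> boxtree.inscribe(p=/hedrusna, c=hasnast)
<== created
==> boxtree.inscribe(p=/hosto, c=brasmipre)
<== created
==> boxtree.expunge(p=/hosto)
<== ok
==> boxtree.relocate(s=/pastoslo, d=/hosto)
<== ok
==> boxtree.inscribe(p=/prura, c=flovipra)
<== created
==> boxtree.relocate(s=/hosto, d=/rir_omp)
<== ok
==> boxtree.inscribe(p=/pefo/zubu, c=stib)
<== ToolError: no parent
==> boxtree.inscribe(p=/stusne, c=flosti)
<== created


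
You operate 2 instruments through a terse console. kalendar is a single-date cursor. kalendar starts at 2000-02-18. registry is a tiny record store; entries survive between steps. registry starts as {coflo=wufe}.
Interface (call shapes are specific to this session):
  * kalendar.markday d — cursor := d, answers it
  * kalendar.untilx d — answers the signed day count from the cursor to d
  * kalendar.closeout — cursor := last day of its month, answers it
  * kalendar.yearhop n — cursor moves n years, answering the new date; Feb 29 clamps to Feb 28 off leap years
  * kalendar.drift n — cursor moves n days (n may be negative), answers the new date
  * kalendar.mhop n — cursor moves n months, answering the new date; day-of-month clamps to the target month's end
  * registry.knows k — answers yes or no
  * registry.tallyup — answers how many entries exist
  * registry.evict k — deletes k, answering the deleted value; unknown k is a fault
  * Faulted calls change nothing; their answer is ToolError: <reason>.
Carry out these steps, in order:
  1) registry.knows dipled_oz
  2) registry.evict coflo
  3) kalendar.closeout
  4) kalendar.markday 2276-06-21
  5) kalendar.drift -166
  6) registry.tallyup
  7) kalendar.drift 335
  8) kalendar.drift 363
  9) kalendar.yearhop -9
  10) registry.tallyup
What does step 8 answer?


Answer: 2277-12-05

Derivation:
Act: knows[k→dipled_oz]
Obs: no
Act: evict[k→coflo]
Obs: wufe
Act: closeout[]
Obs: 2000-02-29
Act: markday[d→2276-06-21]
Obs: 2276-06-21
Act: drift[n→-166]
Obs: 2276-01-07
Act: tallyup[]
Obs: 0
Act: drift[n→335]
Obs: 2276-12-07
Act: drift[n→363]
Obs: 2277-12-05
Act: yearhop[n→-9]
Obs: 2268-12-05
Act: tallyup[]
Obs: 0


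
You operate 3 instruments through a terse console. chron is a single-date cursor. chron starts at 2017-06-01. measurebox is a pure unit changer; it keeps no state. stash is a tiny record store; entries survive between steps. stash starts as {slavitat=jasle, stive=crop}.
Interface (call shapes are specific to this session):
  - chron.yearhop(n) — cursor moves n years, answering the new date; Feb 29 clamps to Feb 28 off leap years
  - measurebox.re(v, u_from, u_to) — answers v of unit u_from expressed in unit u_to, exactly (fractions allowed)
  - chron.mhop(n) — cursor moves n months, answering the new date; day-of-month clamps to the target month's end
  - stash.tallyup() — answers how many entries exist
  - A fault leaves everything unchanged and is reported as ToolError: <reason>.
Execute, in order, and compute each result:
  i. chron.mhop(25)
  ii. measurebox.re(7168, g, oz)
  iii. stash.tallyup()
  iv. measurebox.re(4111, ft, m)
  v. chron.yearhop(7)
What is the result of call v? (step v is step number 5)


Answer: 2026-07-01

Derivation:
>> mhop(n: 25)
<< 2019-07-01
>> re(v: 7168, u_from: g, u_to: oz)
<< 1638400000/6479891
>> tallyup()
<< 2
>> re(v: 4111, u_from: ft, u_to: m)
<< 1566291/1250
>> yearhop(n: 7)
<< 2026-07-01


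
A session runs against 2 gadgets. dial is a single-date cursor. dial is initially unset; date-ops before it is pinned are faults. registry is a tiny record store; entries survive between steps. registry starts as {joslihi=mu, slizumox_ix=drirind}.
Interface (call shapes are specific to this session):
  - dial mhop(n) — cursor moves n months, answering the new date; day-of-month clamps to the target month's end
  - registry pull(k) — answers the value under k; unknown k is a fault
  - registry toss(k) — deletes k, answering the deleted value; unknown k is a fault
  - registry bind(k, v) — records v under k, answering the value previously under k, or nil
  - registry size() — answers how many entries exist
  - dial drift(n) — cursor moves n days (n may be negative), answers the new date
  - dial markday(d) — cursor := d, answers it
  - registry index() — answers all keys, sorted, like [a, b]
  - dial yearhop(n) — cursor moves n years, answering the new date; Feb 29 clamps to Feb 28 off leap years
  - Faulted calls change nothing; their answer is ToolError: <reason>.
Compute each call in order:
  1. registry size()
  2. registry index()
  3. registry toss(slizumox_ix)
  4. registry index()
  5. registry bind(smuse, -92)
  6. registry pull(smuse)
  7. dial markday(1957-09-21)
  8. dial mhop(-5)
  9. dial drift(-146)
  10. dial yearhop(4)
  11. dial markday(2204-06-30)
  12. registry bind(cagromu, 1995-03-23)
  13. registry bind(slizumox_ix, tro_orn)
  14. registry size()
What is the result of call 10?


Answer: 1960-11-26

Derivation:
·→ registry size()
·← 2
·→ registry index()
·← [joslihi, slizumox_ix]
·→ registry toss(k→slizumox_ix)
·← drirind
·→ registry index()
·← [joslihi]
·→ registry bind(k→smuse, v→-92)
·← nil
·→ registry pull(k→smuse)
·← -92
·→ dial markday(d→1957-09-21)
·← 1957-09-21
·→ dial mhop(n→-5)
·← 1957-04-21
·→ dial drift(n→-146)
·← 1956-11-26
·→ dial yearhop(n→4)
·← 1960-11-26
·→ dial markday(d→2204-06-30)
·← 2204-06-30
·→ registry bind(k→cagromu, v→1995-03-23)
·← nil
·→ registry bind(k→slizumox_ix, v→tro_orn)
·← nil
·→ registry size()
·← 4


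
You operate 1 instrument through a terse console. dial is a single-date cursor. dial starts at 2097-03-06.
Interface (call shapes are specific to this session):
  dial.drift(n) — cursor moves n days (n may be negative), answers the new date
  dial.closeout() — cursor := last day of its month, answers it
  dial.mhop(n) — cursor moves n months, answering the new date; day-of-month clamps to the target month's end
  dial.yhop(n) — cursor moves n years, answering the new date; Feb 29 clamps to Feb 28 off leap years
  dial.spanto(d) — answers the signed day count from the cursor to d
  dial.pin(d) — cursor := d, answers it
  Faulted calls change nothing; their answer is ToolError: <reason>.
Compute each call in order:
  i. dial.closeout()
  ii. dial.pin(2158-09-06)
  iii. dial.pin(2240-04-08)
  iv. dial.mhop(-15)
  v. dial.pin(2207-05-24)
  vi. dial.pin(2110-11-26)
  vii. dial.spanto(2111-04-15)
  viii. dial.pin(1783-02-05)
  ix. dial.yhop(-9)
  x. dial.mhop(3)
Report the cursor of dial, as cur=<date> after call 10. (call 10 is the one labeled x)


Answer: cur=1774-05-05

Derivation:
~$ dial.closeout
:: 2097-03-31
~$ dial.pin d=2158-09-06
:: 2158-09-06
~$ dial.pin d=2240-04-08
:: 2240-04-08
~$ dial.mhop n=-15
:: 2239-01-08
~$ dial.pin d=2207-05-24
:: 2207-05-24
~$ dial.pin d=2110-11-26
:: 2110-11-26
~$ dial.spanto d=2111-04-15
:: 140
~$ dial.pin d=1783-02-05
:: 1783-02-05
~$ dial.yhop n=-9
:: 1774-02-05
~$ dial.mhop n=3
:: 1774-05-05


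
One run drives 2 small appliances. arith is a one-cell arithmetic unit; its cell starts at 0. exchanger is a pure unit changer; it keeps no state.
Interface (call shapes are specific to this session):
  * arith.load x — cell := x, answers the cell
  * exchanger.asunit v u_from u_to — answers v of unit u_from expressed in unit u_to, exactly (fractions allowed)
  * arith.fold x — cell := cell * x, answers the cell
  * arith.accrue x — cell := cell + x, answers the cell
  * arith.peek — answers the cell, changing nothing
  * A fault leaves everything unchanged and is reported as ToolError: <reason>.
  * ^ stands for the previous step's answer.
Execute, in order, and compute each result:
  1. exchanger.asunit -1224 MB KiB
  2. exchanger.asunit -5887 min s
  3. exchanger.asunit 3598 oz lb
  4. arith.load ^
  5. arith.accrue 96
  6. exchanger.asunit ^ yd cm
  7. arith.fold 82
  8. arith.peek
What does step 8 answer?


Answer: 105247/4

Derivation:
Step: exchanger.asunit[v=-1224; u_from=MB; u_to=KiB]
Result: -2390625/2
Step: exchanger.asunit[v=-5887; u_from=min; u_to=s]
Result: -353220
Step: exchanger.asunit[v=3598; u_from=oz; u_to=lb]
Result: 1799/8
Step: arith.load[x=^]
Result: 1799/8
Step: arith.accrue[x=96]
Result: 2567/8
Step: exchanger.asunit[v=^; u_from=yd; u_to=cm]
Result: 2934081/100
Step: arith.fold[x=82]
Result: 105247/4
Step: arith.peek[]
Result: 105247/4


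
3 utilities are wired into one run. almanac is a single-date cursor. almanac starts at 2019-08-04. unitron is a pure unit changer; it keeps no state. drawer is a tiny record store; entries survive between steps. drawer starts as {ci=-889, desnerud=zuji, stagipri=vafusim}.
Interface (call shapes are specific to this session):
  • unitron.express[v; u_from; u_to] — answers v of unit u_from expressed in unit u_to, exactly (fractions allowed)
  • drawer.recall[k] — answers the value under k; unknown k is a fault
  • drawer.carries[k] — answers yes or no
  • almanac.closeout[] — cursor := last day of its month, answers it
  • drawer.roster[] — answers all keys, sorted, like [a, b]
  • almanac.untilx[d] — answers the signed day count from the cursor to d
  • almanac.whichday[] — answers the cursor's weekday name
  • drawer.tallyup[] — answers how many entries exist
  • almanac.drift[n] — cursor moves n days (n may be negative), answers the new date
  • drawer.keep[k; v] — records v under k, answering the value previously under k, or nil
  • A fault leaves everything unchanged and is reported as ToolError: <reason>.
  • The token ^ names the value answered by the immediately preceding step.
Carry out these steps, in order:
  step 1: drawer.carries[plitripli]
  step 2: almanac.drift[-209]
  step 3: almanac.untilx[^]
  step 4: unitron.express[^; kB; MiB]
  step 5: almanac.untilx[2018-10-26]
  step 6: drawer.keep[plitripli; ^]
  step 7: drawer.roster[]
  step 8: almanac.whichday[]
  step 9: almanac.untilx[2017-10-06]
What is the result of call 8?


Answer: Monday

Derivation:
I invoke drawer.carries with k=plitripli, → no.
Then almanac.drift with n=-209, and get 2019-01-07.
I run almanac.untilx with d=^, and see 0.
Using unitron.express with v=^, u_from=kB, u_to=MiB, giving 0.
I run almanac.untilx with d=2018-10-26, → -73.
Using drawer.keep with k=plitripli, v=^: nil.
Using drawer.roster(), which returns [ci, desnerud, plitripli, stagipri].
Invoking almanac.whichday(), yielding Monday.
I call almanac.untilx with d=2017-10-06, — result: -458.


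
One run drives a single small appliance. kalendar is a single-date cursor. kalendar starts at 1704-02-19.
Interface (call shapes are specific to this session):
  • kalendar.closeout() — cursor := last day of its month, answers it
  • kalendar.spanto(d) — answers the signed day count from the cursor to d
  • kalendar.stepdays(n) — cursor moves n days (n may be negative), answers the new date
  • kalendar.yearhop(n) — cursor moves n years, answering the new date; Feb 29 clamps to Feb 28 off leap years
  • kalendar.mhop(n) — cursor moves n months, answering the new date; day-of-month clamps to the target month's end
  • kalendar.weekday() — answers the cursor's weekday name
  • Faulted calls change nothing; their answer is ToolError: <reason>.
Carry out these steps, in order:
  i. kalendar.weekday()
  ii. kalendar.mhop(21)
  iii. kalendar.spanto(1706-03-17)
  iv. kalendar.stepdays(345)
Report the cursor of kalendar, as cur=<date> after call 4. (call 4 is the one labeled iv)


Answer: cur=1706-10-30

Derivation:
Act: kalendar.weekday[]
Obs: Tuesday
Act: kalendar.mhop[n→21]
Obs: 1705-11-19
Act: kalendar.spanto[d→1706-03-17]
Obs: 118
Act: kalendar.stepdays[n→345]
Obs: 1706-10-30


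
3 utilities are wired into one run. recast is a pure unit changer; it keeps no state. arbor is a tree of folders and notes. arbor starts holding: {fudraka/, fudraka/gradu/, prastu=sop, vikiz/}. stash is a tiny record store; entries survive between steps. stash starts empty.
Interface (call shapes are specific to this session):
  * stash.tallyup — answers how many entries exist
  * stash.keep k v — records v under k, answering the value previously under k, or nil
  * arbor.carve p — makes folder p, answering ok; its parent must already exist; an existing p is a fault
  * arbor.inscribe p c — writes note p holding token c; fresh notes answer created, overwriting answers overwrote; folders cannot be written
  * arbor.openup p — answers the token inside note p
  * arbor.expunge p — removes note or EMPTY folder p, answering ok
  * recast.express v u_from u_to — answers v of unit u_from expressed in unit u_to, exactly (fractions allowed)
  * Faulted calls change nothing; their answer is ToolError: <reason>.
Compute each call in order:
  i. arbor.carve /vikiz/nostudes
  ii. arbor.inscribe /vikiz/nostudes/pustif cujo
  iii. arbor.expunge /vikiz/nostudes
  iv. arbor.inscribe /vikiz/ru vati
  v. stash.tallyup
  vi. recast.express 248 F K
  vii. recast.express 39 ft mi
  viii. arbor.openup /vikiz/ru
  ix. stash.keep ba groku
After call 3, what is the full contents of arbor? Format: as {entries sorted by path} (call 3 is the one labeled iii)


Answer: {fudraka/, fudraka/gradu/, prastu=sop, vikiz/, vikiz/nostudes/, vikiz/nostudes/pustif=cujo}

Derivation:
→ arbor.carve(p: /vikiz/nostudes)
← ok
→ arbor.inscribe(p: /vikiz/nostudes/pustif, c: cujo)
← created
→ arbor.expunge(p: /vikiz/nostudes)
← ToolError: not empty
→ arbor.inscribe(p: /vikiz/ru, c: vati)
← created
→ stash.tallyup()
← 0
→ recast.express(v: 248, u_from: F, u_to: K)
← 7863/20
→ recast.express(v: 39, u_from: ft, u_to: mi)
← 13/1760
→ arbor.openup(p: /vikiz/ru)
← vati
→ stash.keep(k: ba, v: groku)
← nil


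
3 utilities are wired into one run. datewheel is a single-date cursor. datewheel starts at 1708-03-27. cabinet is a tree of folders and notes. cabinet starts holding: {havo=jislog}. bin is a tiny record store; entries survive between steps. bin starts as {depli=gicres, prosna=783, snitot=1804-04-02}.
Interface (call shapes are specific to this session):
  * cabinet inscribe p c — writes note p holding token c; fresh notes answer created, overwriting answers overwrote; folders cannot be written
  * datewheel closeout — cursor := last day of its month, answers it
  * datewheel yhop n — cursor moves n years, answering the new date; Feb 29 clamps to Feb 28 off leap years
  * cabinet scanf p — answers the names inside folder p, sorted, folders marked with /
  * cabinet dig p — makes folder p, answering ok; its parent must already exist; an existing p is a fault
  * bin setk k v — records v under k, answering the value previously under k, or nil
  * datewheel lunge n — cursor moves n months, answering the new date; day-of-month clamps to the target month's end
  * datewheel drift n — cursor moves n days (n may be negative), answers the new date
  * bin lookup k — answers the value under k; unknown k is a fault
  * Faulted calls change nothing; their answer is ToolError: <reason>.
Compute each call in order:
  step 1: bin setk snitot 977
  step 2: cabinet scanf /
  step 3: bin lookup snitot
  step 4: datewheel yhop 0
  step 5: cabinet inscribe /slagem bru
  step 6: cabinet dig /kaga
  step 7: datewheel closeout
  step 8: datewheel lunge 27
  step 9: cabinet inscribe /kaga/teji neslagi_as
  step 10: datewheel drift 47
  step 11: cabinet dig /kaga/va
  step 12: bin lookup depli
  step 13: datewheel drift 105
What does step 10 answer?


Answer: 1710-08-16

Derivation:
Invoking bin setk with k→snitot, v→977, and see 1804-04-02.
Using cabinet scanf with p→/, and get [havo].
Now I run bin lookup with k→snitot, and see 977.
I run datewheel yhop with n→0, and see 1708-03-27.
Invoking cabinet inscribe with p→/slagem, c→bru, giving created.
Now I run cabinet dig with p→/kaga, and get ok.
Next I call datewheel closeout(), yielding 1708-03-31.
I use datewheel lunge with n→27, → 1710-06-30.
Calling cabinet inscribe with p→/kaga/teji, c→neslagi_as, → created.
Using datewheel drift with n→47: 1710-08-16.
I call cabinet dig with p→/kaga/va, and see ok.
Invoking bin lookup with k→depli, yielding gicres.
Using datewheel drift with n→105, → 1710-11-29.


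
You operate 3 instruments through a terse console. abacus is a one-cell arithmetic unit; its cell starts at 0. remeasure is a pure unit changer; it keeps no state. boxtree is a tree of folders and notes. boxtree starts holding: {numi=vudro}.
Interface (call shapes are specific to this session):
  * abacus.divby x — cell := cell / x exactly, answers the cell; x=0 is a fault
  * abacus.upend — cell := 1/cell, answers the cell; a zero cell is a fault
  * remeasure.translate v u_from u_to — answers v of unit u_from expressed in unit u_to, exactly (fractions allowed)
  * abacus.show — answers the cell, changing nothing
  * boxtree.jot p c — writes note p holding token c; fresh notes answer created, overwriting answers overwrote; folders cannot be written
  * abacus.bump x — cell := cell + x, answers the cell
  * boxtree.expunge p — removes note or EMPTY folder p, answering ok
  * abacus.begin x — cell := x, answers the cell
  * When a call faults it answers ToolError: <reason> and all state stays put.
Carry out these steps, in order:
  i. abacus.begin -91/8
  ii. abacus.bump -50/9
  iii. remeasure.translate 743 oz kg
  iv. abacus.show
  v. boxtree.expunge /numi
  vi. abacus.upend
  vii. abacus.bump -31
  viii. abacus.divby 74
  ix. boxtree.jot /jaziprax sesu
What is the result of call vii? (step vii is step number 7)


Answer: -37861/1219

Derivation:
Next I call abacus.begin(x='-91/8'), giving -91/8.
Invoking abacus.bump(x='-50/9'), and see -1219/72.
I run remeasure.translate(v='743', u_from='oz', u_to='kg'), yielding 33701913091/1600000000.
I call abacus.show, which returns -1219/72.
I invoke boxtree.expunge(p='/numi'), giving ok.
Invoking abacus.upend(), and observe -72/1219.
Then abacus.bump(x='-31'), and get -37861/1219.
Using abacus.divby(x='74'), — result: -37861/90206.
Now I run boxtree.jot(p='/jaziprax', c='sesu'), giving created.


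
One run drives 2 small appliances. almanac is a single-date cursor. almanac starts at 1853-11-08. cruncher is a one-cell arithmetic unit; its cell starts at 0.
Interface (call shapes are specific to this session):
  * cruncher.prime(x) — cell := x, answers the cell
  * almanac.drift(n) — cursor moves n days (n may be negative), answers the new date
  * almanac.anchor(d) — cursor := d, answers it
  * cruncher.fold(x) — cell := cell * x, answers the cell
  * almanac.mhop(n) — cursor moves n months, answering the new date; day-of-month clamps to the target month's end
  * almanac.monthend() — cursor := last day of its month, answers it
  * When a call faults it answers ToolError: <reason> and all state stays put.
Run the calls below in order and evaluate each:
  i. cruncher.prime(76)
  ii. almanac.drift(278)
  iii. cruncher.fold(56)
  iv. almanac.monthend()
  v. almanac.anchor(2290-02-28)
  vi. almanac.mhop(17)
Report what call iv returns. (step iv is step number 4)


> cruncher.prime x: 76
:: 76
> almanac.drift n: 278
:: 1854-08-13
> cruncher.fold x: 56
:: 4256
> almanac.monthend
:: 1854-08-31
> almanac.anchor d: 2290-02-28
:: 2290-02-28
> almanac.mhop n: 17
:: 2291-07-28

Answer: 1854-08-31


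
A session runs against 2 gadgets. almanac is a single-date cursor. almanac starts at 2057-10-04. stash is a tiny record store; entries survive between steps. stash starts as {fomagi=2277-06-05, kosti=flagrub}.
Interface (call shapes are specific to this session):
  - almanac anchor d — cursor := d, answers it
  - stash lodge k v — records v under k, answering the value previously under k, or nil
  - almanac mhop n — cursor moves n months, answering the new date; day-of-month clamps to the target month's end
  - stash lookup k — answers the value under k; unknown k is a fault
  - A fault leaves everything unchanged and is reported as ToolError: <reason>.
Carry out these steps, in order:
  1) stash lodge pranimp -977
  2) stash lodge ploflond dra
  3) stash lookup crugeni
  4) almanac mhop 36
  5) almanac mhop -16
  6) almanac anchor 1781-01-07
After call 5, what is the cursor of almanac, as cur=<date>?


Answer: cur=2059-06-04

Derivation:
CALL stash lodge[k='pranimp'; v='-977']
RET  nil
CALL stash lodge[k='ploflond'; v='dra']
RET  nil
CALL stash lookup[k='crugeni']
RET  ToolError: no such key crugeni
CALL almanac mhop[n='36']
RET  2060-10-04
CALL almanac mhop[n='-16']
RET  2059-06-04
CALL almanac anchor[d='1781-01-07']
RET  1781-01-07


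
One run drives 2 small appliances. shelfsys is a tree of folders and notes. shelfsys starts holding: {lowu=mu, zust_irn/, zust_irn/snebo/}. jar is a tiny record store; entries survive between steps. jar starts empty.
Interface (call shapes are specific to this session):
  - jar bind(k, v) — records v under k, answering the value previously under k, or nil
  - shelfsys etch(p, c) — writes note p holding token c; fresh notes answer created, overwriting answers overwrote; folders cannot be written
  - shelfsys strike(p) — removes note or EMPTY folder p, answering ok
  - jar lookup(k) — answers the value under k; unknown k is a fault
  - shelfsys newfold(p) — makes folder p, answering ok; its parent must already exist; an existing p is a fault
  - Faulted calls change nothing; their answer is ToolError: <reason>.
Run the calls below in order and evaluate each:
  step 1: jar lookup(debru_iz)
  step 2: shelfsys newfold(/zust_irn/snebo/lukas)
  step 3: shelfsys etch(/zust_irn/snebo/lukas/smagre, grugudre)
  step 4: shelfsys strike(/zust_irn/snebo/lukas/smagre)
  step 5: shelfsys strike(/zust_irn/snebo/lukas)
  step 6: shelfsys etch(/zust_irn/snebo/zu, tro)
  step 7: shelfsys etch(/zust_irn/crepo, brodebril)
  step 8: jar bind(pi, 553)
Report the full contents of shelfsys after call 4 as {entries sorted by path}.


% jar lookup k→debru_iz
[out] ToolError: no such key debru_iz
% shelfsys newfold p→/zust_irn/snebo/lukas
[out] ok
% shelfsys etch p→/zust_irn/snebo/lukas/smagre c→grugudre
[out] created
% shelfsys strike p→/zust_irn/snebo/lukas/smagre
[out] ok
% shelfsys strike p→/zust_irn/snebo/lukas
[out] ok
% shelfsys etch p→/zust_irn/snebo/zu c→tro
[out] created
% shelfsys etch p→/zust_irn/crepo c→brodebril
[out] created
% jar bind k→pi v→553
[out] nil

Answer: {lowu=mu, zust_irn/, zust_irn/snebo/, zust_irn/snebo/lukas/}


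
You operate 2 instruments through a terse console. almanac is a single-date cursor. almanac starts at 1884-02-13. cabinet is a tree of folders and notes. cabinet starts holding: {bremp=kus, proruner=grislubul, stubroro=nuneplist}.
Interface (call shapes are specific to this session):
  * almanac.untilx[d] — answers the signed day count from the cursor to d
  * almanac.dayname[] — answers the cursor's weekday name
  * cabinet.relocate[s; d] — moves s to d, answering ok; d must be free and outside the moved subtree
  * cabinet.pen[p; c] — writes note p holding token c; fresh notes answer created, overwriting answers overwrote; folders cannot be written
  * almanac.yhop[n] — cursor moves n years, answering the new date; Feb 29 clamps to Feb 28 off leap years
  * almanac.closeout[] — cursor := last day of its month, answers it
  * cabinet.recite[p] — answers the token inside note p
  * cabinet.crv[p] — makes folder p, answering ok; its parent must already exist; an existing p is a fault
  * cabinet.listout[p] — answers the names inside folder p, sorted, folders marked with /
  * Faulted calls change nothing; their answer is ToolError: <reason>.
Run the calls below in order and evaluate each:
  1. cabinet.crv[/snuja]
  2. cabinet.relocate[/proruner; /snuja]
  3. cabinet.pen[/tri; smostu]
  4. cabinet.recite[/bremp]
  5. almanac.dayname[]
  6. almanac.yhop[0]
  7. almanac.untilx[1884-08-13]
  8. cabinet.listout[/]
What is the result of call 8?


Answer: [bremp, proruner, snuja/, stubroro, tri]

Derivation:
Do: cabinet.crv[p='/snuja']
See: ok
Do: cabinet.relocate[s='/proruner'; d='/snuja']
See: ToolError: exists
Do: cabinet.pen[p='/tri'; c='smostu']
See: created
Do: cabinet.recite[p='/bremp']
See: kus
Do: almanac.dayname[]
See: Wednesday
Do: almanac.yhop[n='0']
See: 1884-02-13
Do: almanac.untilx[d='1884-08-13']
See: 182
Do: cabinet.listout[p='/']
See: [bremp, proruner, snuja/, stubroro, tri]


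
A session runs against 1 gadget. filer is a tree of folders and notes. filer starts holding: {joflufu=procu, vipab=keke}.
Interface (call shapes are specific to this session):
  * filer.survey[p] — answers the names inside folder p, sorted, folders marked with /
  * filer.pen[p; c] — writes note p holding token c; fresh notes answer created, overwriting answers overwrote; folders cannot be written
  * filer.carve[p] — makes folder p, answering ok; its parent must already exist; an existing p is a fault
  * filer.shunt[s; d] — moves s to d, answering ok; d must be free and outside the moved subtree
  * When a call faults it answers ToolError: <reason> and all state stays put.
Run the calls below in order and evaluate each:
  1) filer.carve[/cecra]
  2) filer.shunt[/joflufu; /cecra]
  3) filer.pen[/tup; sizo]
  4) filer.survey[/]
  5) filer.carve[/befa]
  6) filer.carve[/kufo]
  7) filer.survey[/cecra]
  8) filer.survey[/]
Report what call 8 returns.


Invoking carve with p=/cecra: ok.
I use shunt with s=/joflufu, d=/cecra, giving ToolError: exists.
Invoking pen with p=/tup, c=sizo, and get created.
I call survey with p=/, yielding [cecra/, joflufu, tup, vipab].
I invoke carve with p=/befa, which returns ok.
I call carve with p=/kufo: ok.
Next I call survey with p=/cecra, yielding [].
Now I run survey with p=/: [befa/, cecra/, joflufu, kufo/, tup, vipab].

Answer: [befa/, cecra/, joflufu, kufo/, tup, vipab]


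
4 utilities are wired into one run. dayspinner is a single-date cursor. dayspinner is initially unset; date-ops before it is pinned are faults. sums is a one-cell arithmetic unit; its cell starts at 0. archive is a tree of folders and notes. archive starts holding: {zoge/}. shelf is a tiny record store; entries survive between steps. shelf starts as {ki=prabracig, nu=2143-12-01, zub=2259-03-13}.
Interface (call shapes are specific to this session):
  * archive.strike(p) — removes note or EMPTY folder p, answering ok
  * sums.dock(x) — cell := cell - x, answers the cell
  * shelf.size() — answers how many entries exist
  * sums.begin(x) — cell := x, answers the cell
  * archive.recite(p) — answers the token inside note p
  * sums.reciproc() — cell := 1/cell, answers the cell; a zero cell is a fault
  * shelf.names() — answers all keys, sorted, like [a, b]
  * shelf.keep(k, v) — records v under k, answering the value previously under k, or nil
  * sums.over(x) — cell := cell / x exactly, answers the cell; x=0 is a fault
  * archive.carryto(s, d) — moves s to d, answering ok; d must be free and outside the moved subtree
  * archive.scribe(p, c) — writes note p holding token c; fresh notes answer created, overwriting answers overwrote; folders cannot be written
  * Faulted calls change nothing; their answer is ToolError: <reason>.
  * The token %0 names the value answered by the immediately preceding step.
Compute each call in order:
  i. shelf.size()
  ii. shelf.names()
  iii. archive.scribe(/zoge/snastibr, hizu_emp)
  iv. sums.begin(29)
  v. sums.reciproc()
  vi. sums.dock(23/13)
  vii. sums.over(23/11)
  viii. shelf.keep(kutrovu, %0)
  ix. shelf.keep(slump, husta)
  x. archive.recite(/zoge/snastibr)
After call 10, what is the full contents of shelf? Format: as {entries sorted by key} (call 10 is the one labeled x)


Answer: {ki=prabracig, kutrovu=-7194/8671, nu=2143-12-01, slump=husta, zub=2259-03-13}

Derivation:
Invoking size, and observe 3.
Then names, → [ki, nu, zub].
I use scribe on p='/zoge/snastibr', c='hizu_emp', and observe created.
Invoking begin on x='29', and get 29.
Using reciproc(), — result: 1/29.
Then dock on x='23/13', — result: -654/377.
Now I run over on x='23/11', → -7194/8671.
I try keep on k='kutrovu', v='%0', and get nil.
Calling keep on k='slump', v='husta', and get nil.
I try recite on p='/zoge/snastibr', — result: hizu_emp.


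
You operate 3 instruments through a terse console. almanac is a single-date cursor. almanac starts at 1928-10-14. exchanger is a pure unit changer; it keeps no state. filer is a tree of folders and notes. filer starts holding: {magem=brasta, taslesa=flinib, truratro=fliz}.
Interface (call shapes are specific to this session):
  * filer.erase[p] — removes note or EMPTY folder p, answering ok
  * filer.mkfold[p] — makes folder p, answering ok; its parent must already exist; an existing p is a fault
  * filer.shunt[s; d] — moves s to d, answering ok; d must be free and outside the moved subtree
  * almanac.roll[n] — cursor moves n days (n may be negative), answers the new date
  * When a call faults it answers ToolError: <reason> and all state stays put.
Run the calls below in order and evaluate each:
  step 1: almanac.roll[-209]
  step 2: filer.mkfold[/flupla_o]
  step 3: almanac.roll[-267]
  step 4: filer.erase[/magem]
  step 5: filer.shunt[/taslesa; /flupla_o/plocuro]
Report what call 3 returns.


Answer: 1927-06-26

Derivation:
→ almanac.roll(n=-209)
← 1928-03-19
→ filer.mkfold(p=/flupla_o)
← ok
→ almanac.roll(n=-267)
← 1927-06-26
→ filer.erase(p=/magem)
← ok
→ filer.shunt(s=/taslesa, d=/flupla_o/plocuro)
← ok
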